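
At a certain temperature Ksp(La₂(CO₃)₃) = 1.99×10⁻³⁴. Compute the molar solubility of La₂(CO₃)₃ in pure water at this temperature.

7.13×10⁻⁸ M

La₂(CO₃)₃(s) ⇌ 2 La³⁺(aq) + 3 CO₃²⁻(aq)
Let s be the molar solubility. Then [La³⁺] = 2s and [CO₃²⁻] = 3s.
Ksp = [La³⁺]^2[CO₃²⁻]^3 = (2s)^2 · (3s)^3 = 108s^5
108s^5 = 1.99×10⁻³⁴  ⇒  s^5 = 1.84×10⁻³⁶
Taking the 5th root, s = 7.13×10⁻⁸ mol L⁻¹.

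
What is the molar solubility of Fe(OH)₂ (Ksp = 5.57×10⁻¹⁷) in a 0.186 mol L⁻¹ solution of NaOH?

1.61×10⁻¹⁵ M

Fe(OH)₂(s) ⇌ Fe²⁺(aq) + 2 OH⁻(aq)
The solution already contains OH⁻ at 0.186 mol L⁻¹. Let s be the molar solubility of Fe(OH)₂.
[OH⁻] ≈ 0.186 mol L⁻¹ (common ion dominates); [Fe²⁺] = s.
Ksp = [Fe²⁺][OH⁻]^2 = s(0.186)^2
s = 5.57×10⁻¹⁷ / (0.186)^2 = 1.61×10⁻¹⁵
s = 1.61×10⁻¹⁵ mol L⁻¹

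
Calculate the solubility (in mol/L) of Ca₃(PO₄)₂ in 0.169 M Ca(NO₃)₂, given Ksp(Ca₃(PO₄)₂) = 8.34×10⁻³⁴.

2.08×10⁻¹⁶ M

Ca₃(PO₄)₂(s) ⇌ 3 Ca²⁺(aq) + 2 PO₄³⁻(aq)
Let s be the solubility of Ca₃(PO₄)₂ here. The common ion gives [Ca²⁺] ≈ 0.169 M, and [PO₄³⁻] = 2s.
Ksp = [Ca²⁺]^3[PO₄³⁻]^2 = (0.169)^3(2s)^2
(2s)^2 = 8.34×10⁻³⁴ / (0.169)^3 = 1.73×10⁻³¹
s = 2.08×10⁻¹⁶ M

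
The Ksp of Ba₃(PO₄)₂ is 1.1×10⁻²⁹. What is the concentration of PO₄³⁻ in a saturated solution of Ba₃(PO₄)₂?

1.3×10⁻⁶ M

Ba₃(PO₄)₂(s) ⇌ 3 Ba²⁺(aq) + 2 PO₄³⁻(aq)
Let s be the molar solubility. Then [Ba²⁺] = 3s and [PO₄³⁻] = 2s.
Ksp = [Ba²⁺]^3[PO₄³⁻]^2 = (3s)^3 · (2s)^2 = 108s^5 = 1.1×10⁻²⁹
s = 6.3×10⁻⁷ M
[PO₄³⁻] = 2s = 1.3×10⁻⁶ M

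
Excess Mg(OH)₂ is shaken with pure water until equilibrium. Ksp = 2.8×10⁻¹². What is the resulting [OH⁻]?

1.8×10⁻⁴ M

Mg(OH)₂(s) ⇌ Mg²⁺(aq) + 2 OH⁻(aq)
Let s be the molar solubility. Then [Mg²⁺] = s and [OH⁻] = 2s.
Ksp = [Mg²⁺][OH⁻]^2 = s · (2s)^2 = 4s^3 = 2.8×10⁻¹²
s = 8.9×10⁻⁵ mol/L
[OH⁻] = 2s = 1.8×10⁻⁴ mol/L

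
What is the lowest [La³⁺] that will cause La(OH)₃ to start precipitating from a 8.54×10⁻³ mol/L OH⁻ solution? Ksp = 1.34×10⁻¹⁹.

2.15×10⁻¹³ M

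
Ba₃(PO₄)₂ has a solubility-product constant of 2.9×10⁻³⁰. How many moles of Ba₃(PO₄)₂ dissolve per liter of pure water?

4.9×10⁻⁷ M

Ba₃(PO₄)₂(s) ⇌ 3 Ba²⁺(aq) + 2 PO₄³⁻(aq)
With molar solubility s: [Ba²⁺] = 3s, [PO₄³⁻] = 2s.
Ksp = [Ba²⁺]^3[PO₄³⁻]^2 = (3s)^3 · (2s)^2 = 108s^5
108s^5 = 2.9×10⁻³⁰  ⇒  s^5 = 2.7×10⁻³²
s = (2.7×10⁻³²)^(1/5) = 4.9×10⁻⁷ mol/L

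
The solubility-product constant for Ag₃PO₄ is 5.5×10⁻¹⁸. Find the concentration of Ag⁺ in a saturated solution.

6.4×10⁻⁵ M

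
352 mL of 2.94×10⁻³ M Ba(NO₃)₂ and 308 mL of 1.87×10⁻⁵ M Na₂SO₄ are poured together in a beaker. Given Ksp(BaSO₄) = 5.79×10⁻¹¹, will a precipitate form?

After mixing, V = 352 mL + 308 mL = 660 mL.
[Ba²⁺] = (2.94×10⁻³)(352)/660 = 1.57×10⁻³ M
[SO₄²⁻] = (1.87×10⁻⁵)(308)/660 = 8.73×10⁻⁶ M
Q = [Ba²⁺][SO₄²⁻] = 1.37×10⁻⁸
Because Q > Ksp (1.37×10⁻⁸ vs 5.79×10⁻¹¹), a precipitate of BaSO₄ forms.

Yes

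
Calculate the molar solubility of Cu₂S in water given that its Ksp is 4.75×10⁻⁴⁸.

1.06×10⁻¹⁶ M

Cu₂S(s) ⇌ 2 Cu⁺(aq) + S²⁻(aq)
Let s be the molar solubility. Then [Cu⁺] = 2s and [S²⁻] = s.
Ksp = [Cu⁺]^2[S²⁻] = (2s)^2 · s = 4s^3
4s^3 = 4.75×10⁻⁴⁸  ⇒  s^3 = 1.19×10⁻⁴⁸
s = (1.19×10⁻⁴⁸)^(1/3) = 1.06×10⁻¹⁶ M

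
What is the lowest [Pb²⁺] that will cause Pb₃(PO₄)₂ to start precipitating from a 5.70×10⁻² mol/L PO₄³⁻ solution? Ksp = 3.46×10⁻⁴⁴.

Precipitation begins when Q = Ksp.
Pb₃(PO₄)₂(s) ⇌ 3 Pb²⁺(aq) + 2 PO₄³⁻(aq)
Ksp = [Pb²⁺]^3[PO₄³⁻]^2 = [Pb²⁺]^3(5.70×10⁻²)^2
[Pb²⁺]^3 = 3.46×10⁻⁴⁴ / (5.70×10⁻²)^2 = 1.06×10⁻⁴¹
[Pb²⁺] = 2.20×10⁻¹⁴ mol/L

2.20×10⁻¹⁴ M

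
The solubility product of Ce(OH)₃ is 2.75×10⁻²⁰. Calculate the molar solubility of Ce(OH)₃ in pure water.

5.65×10⁻⁶ M

Ce(OH)₃(s) ⇌ Ce³⁺(aq) + 3 OH⁻(aq)
With molar solubility s: [Ce³⁺] = s, [OH⁻] = 3s.
Ksp = [Ce³⁺][OH⁻]^3 = s · (3s)^3 = 27s^4
27s^4 = 2.75×10⁻²⁰  ⇒  s^4 = 1.02×10⁻²¹
s = (1.02×10⁻²¹)^(1/4) = 5.65×10⁻⁶ mol L⁻¹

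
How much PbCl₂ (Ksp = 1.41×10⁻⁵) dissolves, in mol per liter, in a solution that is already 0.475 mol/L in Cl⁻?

6.25×10⁻⁵ M

PbCl₂(s) ⇌ Pb²⁺(aq) + 2 Cl⁻(aq)
With Cl⁻ already at 0.475 mol/L and s small, take [Cl⁻] ≈ 0.475 mol/L and [Pb²⁺] = s.
Ksp = [Pb²⁺][Cl⁻]^2 = s(0.475)^2
s = 1.41×10⁻⁵ / (0.475)^2 = 6.25×10⁻⁵
s = 6.25×10⁻⁵ mol/L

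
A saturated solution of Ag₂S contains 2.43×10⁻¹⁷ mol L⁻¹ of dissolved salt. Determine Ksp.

Ag₂S(s) ⇌ 2 Ag⁺(aq) + S²⁻(aq)
For each mole of Ag₂S that dissolves per liter, [Ag⁺] = 2s and [S²⁻] = s; let s denote this solubility.
Ksp = [Ag⁺]^2[S²⁻] = (2s)^2 · s = 4s^3
Ksp = 4 × (2.43×10⁻¹⁷)^3 = 5.74×10⁻⁵⁰

Ksp = 5.74×10⁻⁵⁰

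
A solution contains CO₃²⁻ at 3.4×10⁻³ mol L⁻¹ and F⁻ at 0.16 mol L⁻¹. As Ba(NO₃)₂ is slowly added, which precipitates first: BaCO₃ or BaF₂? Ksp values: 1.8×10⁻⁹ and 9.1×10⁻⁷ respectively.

The threshold for precipitation is Q = Ksp.
For BaCO₃: [Ba²⁺] = (Ksp/[CO₃²⁻]) = 5.3×10⁻⁷ mol L⁻¹
For BaF₂: [Ba²⁺] = (Ksp/[F⁻]^2) = 3.6×10⁻⁵ mol L⁻¹
Since BaCO₃ needs less Ba²⁺ to reach saturation, it precipitates first.

BaCO₃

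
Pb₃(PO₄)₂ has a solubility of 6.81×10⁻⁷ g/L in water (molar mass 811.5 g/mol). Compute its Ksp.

Ksp = 4.49×10⁻⁴⁴

Molar solubility s = (6.81×10⁻⁷ g/L) / (811.5 g/mol) = 8.3919×10⁻¹⁰ mol/L
Pb₃(PO₄)₂(s) ⇌ 3 Pb²⁺(aq) + 2 PO₄³⁻(aq)
If s mol/L of Pb₃(PO₄)₂ dissolves, [Pb²⁺] = 3s and [PO₄³⁻] = 2s.
Ksp = [Pb²⁺]^3[PO₄³⁻]^2 = (3s)^3 · (2s)^2 = 108s^5
Ksp = 108 × (8.3919×10⁻¹⁰)^5 = 4.49×10⁻⁴⁴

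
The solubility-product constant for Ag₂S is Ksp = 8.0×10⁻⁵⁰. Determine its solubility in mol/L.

2.7×10⁻¹⁷ M

Ag₂S(s) ⇌ 2 Ag⁺(aq) + S²⁻(aq)
With molar solubility s: [Ag⁺] = 2s, [S²⁻] = s.
Ksp = [Ag⁺]^2[S²⁻] = (2s)^2 · s = 4s^3
4s^3 = 8.0×10⁻⁵⁰  ⇒  s^3 = 2.0×10⁻⁵⁰
Taking the 3rd root, s = 2.7×10⁻¹⁷ mol L⁻¹.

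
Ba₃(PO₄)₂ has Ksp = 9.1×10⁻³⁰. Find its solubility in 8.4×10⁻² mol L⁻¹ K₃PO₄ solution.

3.6×10⁻¹⁰ M

Ba₃(PO₄)₂(s) ⇌ 3 Ba²⁺(aq) + 2 PO₄³⁻(aq)
Let s be the solubility of Ba₃(PO₄)₂ here. The common ion gives [PO₄³⁻] ≈ 8.4×10⁻² mol L⁻¹, and [Ba²⁺] = 3s.
Ksp = [Ba²⁺]^3[PO₄³⁻]^2 = (3s)^3(8.4×10⁻²)^2
(3s)^3 = 9.1×10⁻³⁰ / (8.4×10⁻²)^2 = 1.3×10⁻²⁷
s = 3.6×10⁻¹⁰ mol L⁻¹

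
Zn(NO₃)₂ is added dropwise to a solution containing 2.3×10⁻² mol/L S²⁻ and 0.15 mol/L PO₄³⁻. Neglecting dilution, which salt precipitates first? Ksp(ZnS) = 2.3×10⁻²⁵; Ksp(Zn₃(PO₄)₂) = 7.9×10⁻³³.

ZnS

Precipitation begins when Q = Ksp.
For ZnS: [Zn²⁺] = (Ksp/[S²⁻]) = 1.0×10⁻²³ mol/L
For Zn₃(PO₄)₂: [Zn²⁺] = (Ksp/[PO₄³⁻]^2)^(1/3) = 7.1×10⁻¹¹ mol/L
The smaller threshold [Zn²⁺] is reached first, so ZnS precipitates first.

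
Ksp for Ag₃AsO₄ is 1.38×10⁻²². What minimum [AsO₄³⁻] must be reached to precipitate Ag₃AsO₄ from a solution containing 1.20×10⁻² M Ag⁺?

7.99×10⁻¹⁷ M

A salt starts to precipitate once the ion product Q reaches its Ksp.
Ag₃AsO₄(s) ⇌ 3 Ag⁺(aq) + AsO₄³⁻(aq)
Ksp = [Ag⁺]^3[AsO₄³⁻] = [AsO₄³⁻](1.20×10⁻²)^3
[AsO₄³⁻] = 1.38×10⁻²² / (1.20×10⁻²)^3 = 7.99×10⁻¹⁷
[AsO₄³⁻] = 7.99×10⁻¹⁷ M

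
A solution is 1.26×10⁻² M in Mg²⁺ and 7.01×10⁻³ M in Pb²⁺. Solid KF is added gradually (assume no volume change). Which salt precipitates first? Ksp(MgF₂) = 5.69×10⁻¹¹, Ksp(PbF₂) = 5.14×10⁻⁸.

MgF₂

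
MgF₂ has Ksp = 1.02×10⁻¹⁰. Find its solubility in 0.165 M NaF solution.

MgF₂(s) ⇌ Mg²⁺(aq) + 2 F⁻(aq)
With F⁻ already at 0.165 M and s small, take [F⁻] ≈ 0.165 M and [Mg²⁺] = s.
Ksp = [Mg²⁺][F⁻]^2 = s(0.165)^2
s = 1.02×10⁻¹⁰ / (0.165)^2 = 3.75×10⁻⁹
s = 3.75×10⁻⁹ M

3.75×10⁻⁹ M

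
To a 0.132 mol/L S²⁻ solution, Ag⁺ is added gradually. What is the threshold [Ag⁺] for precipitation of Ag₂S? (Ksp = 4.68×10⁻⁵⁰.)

5.95×10⁻²⁵ M

A salt starts to precipitate once the ion product Q reaches its Ksp.
Ag₂S(s) ⇌ 2 Ag⁺(aq) + S²⁻(aq)
Ksp = [Ag⁺]^2[S²⁻] = [Ag⁺]^2(0.132)
[Ag⁺]^2 = 4.68×10⁻⁵⁰ / (0.132) = 3.55×10⁻⁴⁹
[Ag⁺] = 5.95×10⁻²⁵ mol/L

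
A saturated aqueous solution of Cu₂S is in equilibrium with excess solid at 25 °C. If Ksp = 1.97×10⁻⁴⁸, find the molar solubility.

7.90×10⁻¹⁷ M

Cu₂S(s) ⇌ 2 Cu⁺(aq) + S²⁻(aq)
With molar solubility s: [Cu⁺] = 2s, [S²⁻] = s.
Ksp = [Cu⁺]^2[S²⁻] = (2s)^2 · s = 4s^3
4s^3 = 1.97×10⁻⁴⁸  ⇒  s^3 = 4.93×10⁻⁴⁹
Taking the 3rd root, s = 7.90×10⁻¹⁷ M.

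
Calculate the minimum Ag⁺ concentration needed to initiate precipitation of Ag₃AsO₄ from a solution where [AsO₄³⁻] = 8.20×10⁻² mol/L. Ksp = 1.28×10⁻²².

1.16×10⁻⁷ M

A salt starts to precipitate once the ion product Q reaches its Ksp.
Ag₃AsO₄(s) ⇌ 3 Ag⁺(aq) + AsO₄³⁻(aq)
Ksp = [Ag⁺]^3[AsO₄³⁻] = [Ag⁺]^3(8.20×10⁻²)
[Ag⁺]^3 = 1.28×10⁻²² / (8.20×10⁻²) = 1.56×10⁻²¹
[Ag⁺] = 1.16×10⁻⁷ mol/L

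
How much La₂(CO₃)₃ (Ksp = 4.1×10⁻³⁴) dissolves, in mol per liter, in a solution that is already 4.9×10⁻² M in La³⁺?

La₂(CO₃)₃(s) ⇌ 2 La³⁺(aq) + 3 CO₃²⁻(aq)
La³⁺ is already present at 4.9×10⁻² M. If s mol/L of La₂(CO₃)₃ dissolves, [CO₃²⁻] = 3s while [La³⁺] ≈ 4.9×10⁻² M.
Ksp = [La³⁺]^2[CO₃²⁻]^3 = (4.9×10⁻²)^2(3s)^3
(3s)^3 = 4.1×10⁻³⁴ / (4.9×10⁻²)^2 = 1.7×10⁻³¹
s = 1.8×10⁻¹¹ M

1.8×10⁻¹¹ M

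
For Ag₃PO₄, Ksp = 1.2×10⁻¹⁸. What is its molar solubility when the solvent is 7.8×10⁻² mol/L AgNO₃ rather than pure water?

Ag₃PO₄(s) ⇌ 3 Ag⁺(aq) + PO₄³⁻(aq)
The solution already contains Ag⁺ at 7.8×10⁻² mol/L. Let s be the molar solubility of Ag₃PO₄.
[Ag⁺] ≈ 7.8×10⁻² mol/L (common ion dominates); [PO₄³⁻] = s.
Ksp = [Ag⁺]^3[PO₄³⁻] = (7.8×10⁻²)^3s
s = 1.2×10⁻¹⁸ / (7.8×10⁻²)^3 = 2.5×10⁻¹⁵
s = 2.5×10⁻¹⁵ mol/L

2.5×10⁻¹⁵ M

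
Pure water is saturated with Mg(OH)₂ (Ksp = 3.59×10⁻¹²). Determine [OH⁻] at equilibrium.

1.93×10⁻⁴ M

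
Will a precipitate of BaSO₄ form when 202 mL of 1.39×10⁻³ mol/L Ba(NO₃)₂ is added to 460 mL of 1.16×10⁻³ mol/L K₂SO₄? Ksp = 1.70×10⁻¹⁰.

Total volume after mixing = 202 + 460 = 662 mL.
[Ba²⁺] = (1.39×10⁻³)(202)/662 = 4.24×10⁻⁴ mol/L
[SO₄²⁻] = (1.16×10⁻³)(460)/662 = 8.06×10⁻⁴ mol/L
Q = [Ba²⁺][SO₄²⁻] = 3.42×10⁻⁷
Q = 3.42×10⁻⁷ > Ksp = 1.70×10⁻¹⁰, so the solution is supersaturated and BaSO₄ precipitates.

Yes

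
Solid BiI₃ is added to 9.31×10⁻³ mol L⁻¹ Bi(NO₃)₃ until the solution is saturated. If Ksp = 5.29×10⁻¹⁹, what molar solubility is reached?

BiI₃(s) ⇌ Bi³⁺(aq) + 3 I⁻(aq)
With Bi³⁺ already at 9.31×10⁻³ mol L⁻¹ and s small, take [Bi³⁺] ≈ 9.31×10⁻³ mol L⁻¹ and [I⁻] = 3s.
Ksp = [Bi³⁺][I⁻]^3 = (9.31×10⁻³)(3s)^3
(3s)^3 = 5.29×10⁻¹⁹ / (9.31×10⁻³) = 5.68×10⁻¹⁷
s = 1.28×10⁻⁶ mol L⁻¹

1.28×10⁻⁶ M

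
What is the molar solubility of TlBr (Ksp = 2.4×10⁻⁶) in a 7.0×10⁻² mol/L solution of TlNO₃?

3.4×10⁻⁵ M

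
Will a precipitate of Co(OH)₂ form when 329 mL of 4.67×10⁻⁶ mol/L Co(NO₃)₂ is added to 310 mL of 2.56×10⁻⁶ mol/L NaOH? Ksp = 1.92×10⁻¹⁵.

The combined volume is 639 mL.
[Co²⁺] = (4.67×10⁻⁶)(329)/639 = 2.40×10⁻⁶ mol/L
[OH⁻] = (2.56×10⁻⁶)(310)/639 = 1.24×10⁻⁶ mol/L
Q = [Co²⁺][OH⁻]^2 = 3.71×10⁻¹⁸
Since Q (3.71×10⁻¹⁸) is less than Ksp (1.92×10⁻¹⁵), no Co(OH)₂ precipitates.

No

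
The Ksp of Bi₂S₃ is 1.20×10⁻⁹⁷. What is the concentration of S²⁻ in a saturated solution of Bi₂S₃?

4.86×10⁻²⁰ M

Bi₂S₃(s) ⇌ 2 Bi³⁺(aq) + 3 S²⁻(aq)
Let s be the molar solubility. Then [Bi³⁺] = 2s and [S²⁻] = 3s.
Ksp = [Bi³⁺]^2[S²⁻]^3 = (2s)^2 · (3s)^3 = 108s^5 = 1.20×10⁻⁹⁷
s = 1.62×10⁻²⁰ mol/L
[S²⁻] = 3s = 4.86×10⁻²⁰ mol/L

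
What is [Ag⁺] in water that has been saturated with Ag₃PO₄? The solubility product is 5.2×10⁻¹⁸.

Ag₃PO₄(s) ⇌ 3 Ag⁺(aq) + PO₄³⁻(aq)
For each mole of Ag₃PO₄ that dissolves per liter, [Ag⁺] = 3s and [PO₄³⁻] = s; let s denote this solubility.
Ksp = [Ag⁺]^3[PO₄³⁻] = (3s)^3 · s = 27s^4 = 5.2×10⁻¹⁸
s = 2.1×10⁻⁵ mol/L
[Ag⁺] = 3s = 6.3×10⁻⁵ mol/L

6.3×10⁻⁵ M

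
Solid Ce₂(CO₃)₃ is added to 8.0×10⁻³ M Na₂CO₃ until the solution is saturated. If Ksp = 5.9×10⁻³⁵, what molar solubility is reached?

Ce₂(CO₃)₃(s) ⇌ 2 Ce³⁺(aq) + 3 CO₃²⁻(aq)
Let s be the solubility of Ce₂(CO₃)₃ here. The common ion gives [CO₃²⁻] ≈ 8.0×10⁻³ M, and [Ce³⁺] = 2s.
Ksp = [Ce³⁺]^2[CO₃²⁻]^3 = (2s)^2(8.0×10⁻³)^3
(2s)^2 = 5.9×10⁻³⁵ / (8.0×10⁻³)^3 = 1.2×10⁻²⁸
s = 5.4×10⁻¹⁵ M

5.4×10⁻¹⁵ M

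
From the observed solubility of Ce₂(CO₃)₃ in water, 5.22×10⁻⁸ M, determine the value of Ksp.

Ce₂(CO₃)₃(s) ⇌ 2 Ce³⁺(aq) + 3 CO₃²⁻(aq)
If s mol/L of Ce₂(CO₃)₃ dissolves, [Ce³⁺] = 2s and [CO₃²⁻] = 3s.
Ksp = [Ce³⁺]^2[CO₃²⁻]^3 = (2s)^2 · (3s)^3 = 108s^5
Ksp = 108 × (5.22×10⁻⁸)^5 = 4.19×10⁻³⁵

Ksp = 4.19×10⁻³⁵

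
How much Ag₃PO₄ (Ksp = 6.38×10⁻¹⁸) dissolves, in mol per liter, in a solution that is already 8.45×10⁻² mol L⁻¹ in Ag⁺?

1.06×10⁻¹⁴ M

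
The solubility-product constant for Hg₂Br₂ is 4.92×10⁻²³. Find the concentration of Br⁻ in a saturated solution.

Hg₂Br₂(s) ⇌ Hg₂²⁺(aq) + 2 Br⁻(aq)
With molar solubility s: [Hg₂²⁺] = s, [Br⁻] = 2s.
Ksp = [Hg₂²⁺][Br⁻]^2 = s · (2s)^2 = 4s^3 = 4.92×10⁻²³
s = 2.31×10⁻⁸ mol L⁻¹
[Br⁻] = 2s = 4.62×10⁻⁸ mol L⁻¹

4.62×10⁻⁸ M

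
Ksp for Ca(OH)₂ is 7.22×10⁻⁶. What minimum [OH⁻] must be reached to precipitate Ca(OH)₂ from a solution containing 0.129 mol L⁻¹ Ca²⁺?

7.48×10⁻³ M

Precipitation of each salt begins when its ion product equals Ksp.
Ca(OH)₂(s) ⇌ Ca²⁺(aq) + 2 OH⁻(aq)
Ksp = [Ca²⁺][OH⁻]^2 = [OH⁻]^2(0.129)
[OH⁻]^2 = 7.22×10⁻⁶ / (0.129) = 5.60×10⁻⁵
[OH⁻] = 7.48×10⁻³ mol L⁻¹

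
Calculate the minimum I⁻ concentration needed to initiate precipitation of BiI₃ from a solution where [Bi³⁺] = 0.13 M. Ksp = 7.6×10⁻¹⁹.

Precipitation begins when Q = Ksp.
BiI₃(s) ⇌ Bi³⁺(aq) + 3 I⁻(aq)
Ksp = [Bi³⁺][I⁻]^3 = [I⁻]^3(0.13)
[I⁻]^3 = 7.6×10⁻¹⁹ / (0.13) = 5.8×10⁻¹⁸
[I⁻] = 1.8×10⁻⁶ M

1.8×10⁻⁶ M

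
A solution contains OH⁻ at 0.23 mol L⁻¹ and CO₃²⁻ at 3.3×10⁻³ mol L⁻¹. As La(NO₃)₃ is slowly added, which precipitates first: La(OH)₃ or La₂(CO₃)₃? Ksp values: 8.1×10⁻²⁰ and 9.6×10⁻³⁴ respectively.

Precipitation of each salt begins when its ion product equals Ksp.
For La(OH)₃: [La³⁺] = (Ksp/[OH⁻]^3) = 6.7×10⁻¹⁸ mol L⁻¹
For La₂(CO₃)₃: [La³⁺] = (Ksp/[CO₃²⁻]^3)^(1/2) = 1.6×10⁻¹³ mol L⁻¹
The smaller threshold [La³⁺] is reached first, so La(OH)₃ precipitates first.

La(OH)₃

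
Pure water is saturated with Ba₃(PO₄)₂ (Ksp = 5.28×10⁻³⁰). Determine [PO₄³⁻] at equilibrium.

1.09×10⁻⁶ M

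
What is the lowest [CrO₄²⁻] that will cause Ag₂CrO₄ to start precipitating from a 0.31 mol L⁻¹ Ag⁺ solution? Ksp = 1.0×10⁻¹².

Precipitation begins when Q = Ksp.
Ag₂CrO₄(s) ⇌ 2 Ag⁺(aq) + CrO₄²⁻(aq)
Ksp = [Ag⁺]^2[CrO₄²⁻] = [CrO₄²⁻](0.31)^2
[CrO₄²⁻] = 1.0×10⁻¹² / (0.31)^2 = 1.0×10⁻¹¹
[CrO₄²⁻] = 1.0×10⁻¹¹ mol L⁻¹

1.0×10⁻¹¹ M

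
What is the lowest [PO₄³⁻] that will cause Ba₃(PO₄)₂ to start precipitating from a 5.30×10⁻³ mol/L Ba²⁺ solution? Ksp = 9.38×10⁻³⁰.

Precipitation begins when Q = Ksp.
Ba₃(PO₄)₂(s) ⇌ 3 Ba²⁺(aq) + 2 PO₄³⁻(aq)
Ksp = [Ba²⁺]^3[PO₄³⁻]^2 = [PO₄³⁻]^2(5.30×10⁻³)^3
[PO₄³⁻]^2 = 9.38×10⁻³⁰ / (5.30×10⁻³)^3 = 6.30×10⁻²³
[PO₄³⁻] = 7.94×10⁻¹² mol/L

7.94×10⁻¹² M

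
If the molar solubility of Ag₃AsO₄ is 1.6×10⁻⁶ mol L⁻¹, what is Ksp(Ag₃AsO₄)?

Ksp = 1.8×10⁻²²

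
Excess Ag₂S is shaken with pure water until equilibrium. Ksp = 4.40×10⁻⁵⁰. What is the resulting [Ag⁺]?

4.45×10⁻¹⁷ M

Ag₂S(s) ⇌ 2 Ag⁺(aq) + S²⁻(aq)
If s mol/L of Ag₂S dissolves, [Ag⁺] = 2s and [S²⁻] = s.
Ksp = [Ag⁺]^2[S²⁻] = (2s)^2 · s = 4s^3 = 4.40×10⁻⁵⁰
s = 2.22×10⁻¹⁷ mol L⁻¹
[Ag⁺] = 2s = 4.45×10⁻¹⁷ mol L⁻¹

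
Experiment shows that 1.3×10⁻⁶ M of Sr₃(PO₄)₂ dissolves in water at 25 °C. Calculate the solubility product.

Sr₃(PO₄)₂(s) ⇌ 3 Sr²⁺(aq) + 2 PO₄³⁻(aq)
For each mole of Sr₃(PO₄)₂ that dissolves per liter, [Sr²⁺] = 3s and [PO₄³⁻] = 2s; let s denote this solubility.
Ksp = [Sr²⁺]^3[PO₄³⁻]^2 = (3s)^3 · (2s)^2 = 108s^5
Ksp = 108 × (1.3×10⁻⁶)^5 = 4.0×10⁻²⁸

Ksp = 4.0×10⁻²⁸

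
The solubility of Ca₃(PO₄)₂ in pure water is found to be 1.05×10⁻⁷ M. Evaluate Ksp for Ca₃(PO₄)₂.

Ca₃(PO₄)₂(s) ⇌ 3 Ca²⁺(aq) + 2 PO₄³⁻(aq)
For each mole of Ca₃(PO₄)₂ that dissolves per liter, [Ca²⁺] = 3s and [PO₄³⁻] = 2s; let s denote this solubility.
Ksp = [Ca²⁺]^3[PO₄³⁻]^2 = (3s)^3 · (2s)^2 = 108s^5
Ksp = 108 × (1.05×10⁻⁷)^5 = 1.38×10⁻³³

Ksp = 1.38×10⁻³³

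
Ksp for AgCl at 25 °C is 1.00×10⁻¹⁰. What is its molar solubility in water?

1.00×10⁻⁵ M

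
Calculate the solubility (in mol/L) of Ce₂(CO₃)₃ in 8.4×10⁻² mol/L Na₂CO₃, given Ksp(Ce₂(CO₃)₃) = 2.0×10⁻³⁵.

9.2×10⁻¹⁷ M

Ce₂(CO₃)₃(s) ⇌ 2 Ce³⁺(aq) + 3 CO₃²⁻(aq)
Let s be the solubility of Ce₂(CO₃)₃ here. The common ion gives [CO₃²⁻] ≈ 8.4×10⁻² mol/L, and [Ce³⁺] = 2s.
Ksp = [Ce³⁺]^2[CO₃²⁻]^3 = (2s)^2(8.4×10⁻²)^3
(2s)^2 = 2.0×10⁻³⁵ / (8.4×10⁻²)^3 = 3.4×10⁻³²
s = 9.2×10⁻¹⁷ mol/L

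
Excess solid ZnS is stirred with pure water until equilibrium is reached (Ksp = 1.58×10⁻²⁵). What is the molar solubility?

ZnS(s) ⇌ Zn²⁺(aq) + S²⁻(aq)
If s mol/L of ZnS dissolves, [Zn²⁺] = s and [S²⁻] = s.
Ksp = [Zn²⁺][S²⁻] = s · s = s^2
s^2 = 1.58×10⁻²⁵
Taking the 2nd root, s = 3.97×10⁻¹³ mol/L.

3.97×10⁻¹³ M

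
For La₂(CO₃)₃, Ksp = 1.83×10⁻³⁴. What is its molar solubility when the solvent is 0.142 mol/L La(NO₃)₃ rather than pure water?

6.95×10⁻¹² M

La₂(CO₃)₃(s) ⇌ 2 La³⁺(aq) + 3 CO₃²⁻(aq)
La³⁺ is already present at 0.142 mol/L. If s mol/L of La₂(CO₃)₃ dissolves, [CO₃²⁻] = 3s while [La³⁺] ≈ 0.142 mol/L.
Ksp = [La³⁺]^2[CO₃²⁻]^3 = (0.142)^2(3s)^3
(3s)^3 = 1.83×10⁻³⁴ / (0.142)^2 = 9.08×10⁻³³
s = 6.95×10⁻¹² mol/L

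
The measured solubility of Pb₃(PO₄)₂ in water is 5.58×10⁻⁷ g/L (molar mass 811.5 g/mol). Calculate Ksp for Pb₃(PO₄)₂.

s = (5.58×10⁻⁷ g L⁻¹)/(811.5 g mol⁻¹) = 6.8762×10⁻¹⁰ M
Pb₃(PO₄)₂(s) ⇌ 3 Pb²⁺(aq) + 2 PO₄³⁻(aq)
Call the molar solubility s, so that [Pb²⁺] = 3s and [PO₄³⁻] = 2s.
Ksp = [Pb²⁺]^3[PO₄³⁻]^2 = (3s)^3 · (2s)^2 = 108s^5
Ksp = 108 × (6.8762×10⁻¹⁰)^5 = 1.66×10⁻⁴⁴

Ksp = 1.66×10⁻⁴⁴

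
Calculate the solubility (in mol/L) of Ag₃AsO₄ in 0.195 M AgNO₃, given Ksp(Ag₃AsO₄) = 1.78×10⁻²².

Ag₃AsO₄(s) ⇌ 3 Ag⁺(aq) + AsO₄³⁻(aq)
The solution already contains Ag⁺ at 0.195 M. Let s be the molar solubility of Ag₃AsO₄.
[Ag⁺] ≈ 0.195 M (common ion dominates); [AsO₄³⁻] = s.
Ksp = [Ag⁺]^3[AsO₄³⁻] = (0.195)^3s
s = 1.78×10⁻²² / (0.195)^3 = 2.40×10⁻²⁰
s = 2.40×10⁻²⁰ M

2.40×10⁻²⁰ M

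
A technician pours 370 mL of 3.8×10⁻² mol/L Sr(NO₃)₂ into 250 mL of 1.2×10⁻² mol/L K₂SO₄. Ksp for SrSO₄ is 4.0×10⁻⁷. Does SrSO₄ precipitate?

Yes

After mixing, V = 370 mL + 250 mL = 620 mL.
[Sr²⁺] = (3.8×10⁻²)(370)/620 = 2.3×10⁻² mol/L
[SO₄²⁻] = (1.2×10⁻²)(250)/620 = 4.8×10⁻³ mol/L
Q = [Sr²⁺][SO₄²⁻] = 1.1×10⁻⁴
Because Q > Ksp (1.1×10⁻⁴ vs 4.0×10⁻⁷), a precipitate of SrSO₄ forms.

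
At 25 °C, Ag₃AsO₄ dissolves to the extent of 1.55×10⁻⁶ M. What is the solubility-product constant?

Ksp = 1.56×10⁻²²

Ag₃AsO₄(s) ⇌ 3 Ag⁺(aq) + AsO₄³⁻(aq)
Let s be the molar solubility. Then [Ag⁺] = 3s and [AsO₄³⁻] = s.
Ksp = [Ag⁺]^3[AsO₄³⁻] = (3s)^3 · s = 27s^4
Ksp = 27 × (1.55×10⁻⁶)^4 = 1.56×10⁻²²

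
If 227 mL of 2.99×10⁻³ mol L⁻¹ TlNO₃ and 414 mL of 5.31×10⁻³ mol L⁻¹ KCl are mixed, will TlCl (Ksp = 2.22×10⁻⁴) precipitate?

Total volume after mixing = 227 + 414 = 641 mL.
[Tl⁺] = (2.99×10⁻³)(227)/641 = 1.06×10⁻³ mol L⁻¹
[Cl⁻] = (5.31×10⁻³)(414)/641 = 3.43×10⁻³ mol L⁻¹
Q = [Tl⁺][Cl⁻] = 3.63×10⁻⁶
Q < Ksp (3.63×10⁻⁶ vs 2.22×10⁻⁴); the solution remains unsaturated and no precipitate forms.

No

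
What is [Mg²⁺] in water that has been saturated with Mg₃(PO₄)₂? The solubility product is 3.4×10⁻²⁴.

Mg₃(PO₄)₂(s) ⇌ 3 Mg²⁺(aq) + 2 PO₄³⁻(aq)
If s mol/L of Mg₃(PO₄)₂ dissolves, [Mg²⁺] = 3s and [PO₄³⁻] = 2s.
Ksp = [Mg²⁺]^3[PO₄³⁻]^2 = (3s)^3 · (2s)^2 = 108s^5 = 3.4×10⁻²⁴
s = 7.9×10⁻⁶ mol L⁻¹
[Mg²⁺] = 3s = 2.4×10⁻⁵ mol L⁻¹

2.4×10⁻⁵ M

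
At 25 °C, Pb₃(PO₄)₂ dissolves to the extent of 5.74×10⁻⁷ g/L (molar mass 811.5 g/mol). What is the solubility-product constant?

Molar solubility s = (5.74×10⁻⁷ g/L) / (811.5 g/mol) = 7.0733×10⁻¹⁰ mol/L
Pb₃(PO₄)₂(s) ⇌ 3 Pb²⁺(aq) + 2 PO₄³⁻(aq)
If s mol/L of Pb₃(PO₄)₂ dissolves, [Pb²⁺] = 3s and [PO₄³⁻] = 2s.
Ksp = [Pb²⁺]^3[PO₄³⁻]^2 = (3s)^3 · (2s)^2 = 108s^5
Ksp = 108 × (7.0733×10⁻¹⁰)^5 = 1.91×10⁻⁴⁴

Ksp = 1.91×10⁻⁴⁴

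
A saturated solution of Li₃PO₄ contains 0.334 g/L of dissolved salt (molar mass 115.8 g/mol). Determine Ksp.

Ksp = 1.87×10⁻⁹

Convert to molarity: s = 0.334 / 115.8 = 2.8843×10⁻³ mol/L
Li₃PO₄(s) ⇌ 3 Li⁺(aq) + PO₄³⁻(aq)
With molar solubility s: [Li⁺] = 3s, [PO₄³⁻] = s.
Ksp = [Li⁺]^3[PO₄³⁻] = (3s)^3 · s = 27s^4
Ksp = 27 × (2.8843×10⁻³)^4 = 1.87×10⁻⁹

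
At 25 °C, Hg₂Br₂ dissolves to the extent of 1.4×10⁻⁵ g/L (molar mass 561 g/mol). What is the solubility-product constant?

Ksp = 6.2×10⁻²³

s = (1.4×10⁻⁵ g L⁻¹)/(561 g mol⁻¹) = 2.496×10⁻⁸ M
Hg₂Br₂(s) ⇌ Hg₂²⁺(aq) + 2 Br⁻(aq)
Call the molar solubility s, so that [Hg₂²⁺] = s and [Br⁻] = 2s.
Ksp = [Hg₂²⁺][Br⁻]^2 = s · (2s)^2 = 4s^3
Ksp = 4 × (2.496×10⁻⁸)^3 = 6.2×10⁻²³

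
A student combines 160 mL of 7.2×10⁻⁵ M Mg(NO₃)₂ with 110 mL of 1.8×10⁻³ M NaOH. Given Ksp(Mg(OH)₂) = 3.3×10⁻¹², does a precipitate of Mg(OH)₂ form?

Yes

Total volume after mixing = 160 + 110 = 270 mL.
[Mg²⁺] = (7.2×10⁻⁵)(160)/270 = 4.3×10⁻⁵ M
[OH⁻] = (1.8×10⁻³)(110)/270 = 7.3×10⁻⁴ M
Q = [Mg²⁺][OH⁻]^2 = 2.3×10⁻¹¹
Q = 2.3×10⁻¹¹ > Ksp = 3.3×10⁻¹², so the solution is supersaturated and Mg(OH)₂ precipitates.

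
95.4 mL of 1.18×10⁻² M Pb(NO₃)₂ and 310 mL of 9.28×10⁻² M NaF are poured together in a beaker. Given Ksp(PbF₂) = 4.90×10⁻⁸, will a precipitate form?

Total volume after mixing = 95.4 + 310 = 405.4 mL.
[Pb²⁺] = (1.18×10⁻²)(95.4)/405.4 = 2.78×10⁻³ M
[F⁻] = (9.28×10⁻²)(310)/405.4 = 7.10×10⁻² M
Q = [Pb²⁺][F⁻]^2 = 1.40×10⁻⁵
Q = 1.40×10⁻⁵ > Ksp = 4.90×10⁻⁸, so the solution is supersaturated and PbF₂ precipitates.

Yes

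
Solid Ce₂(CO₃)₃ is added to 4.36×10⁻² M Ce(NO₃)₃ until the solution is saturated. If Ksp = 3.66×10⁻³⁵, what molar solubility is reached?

Ce₂(CO₃)₃(s) ⇌ 2 Ce³⁺(aq) + 3 CO₃²⁻(aq)
Let s be the solubility of Ce₂(CO₃)₃ here. The common ion gives [Ce³⁺] ≈ 4.36×10⁻² M, and [CO₃²⁻] = 3s.
Ksp = [Ce³⁺]^2[CO₃²⁻]^3 = (4.36×10⁻²)^2(3s)^3
(3s)^3 = 3.66×10⁻³⁵ / (4.36×10⁻²)^2 = 1.93×10⁻³²
s = 8.93×10⁻¹² M

8.93×10⁻¹² M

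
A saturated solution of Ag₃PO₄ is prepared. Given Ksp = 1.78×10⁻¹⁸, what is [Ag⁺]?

Ag₃PO₄(s) ⇌ 3 Ag⁺(aq) + PO₄³⁻(aq)
With molar solubility s: [Ag⁺] = 3s, [PO₄³⁻] = s.
Ksp = [Ag⁺]^3[PO₄³⁻] = (3s)^3 · s = 27s^4 = 1.78×10⁻¹⁸
s = 1.60×10⁻⁵ M
[Ag⁺] = 3s = 4.81×10⁻⁵ M

4.81×10⁻⁵ M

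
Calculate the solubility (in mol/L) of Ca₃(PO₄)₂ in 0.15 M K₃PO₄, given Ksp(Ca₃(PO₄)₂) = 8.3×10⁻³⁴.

Ca₃(PO₄)₂(s) ⇌ 3 Ca²⁺(aq) + 2 PO₄³⁻(aq)
PO₄³⁻ is already present at 0.15 M. If s mol/L of Ca₃(PO₄)₂ dissolves, [Ca²⁺] = 3s while [PO₄³⁻] ≈ 0.15 M.
Ksp = [Ca²⁺]^3[PO₄³⁻]^2 = (3s)^3(0.15)^2
(3s)^3 = 8.3×10⁻³⁴ / (0.15)^2 = 3.7×10⁻³²
s = 1.1×10⁻¹¹ M

1.1×10⁻¹¹ M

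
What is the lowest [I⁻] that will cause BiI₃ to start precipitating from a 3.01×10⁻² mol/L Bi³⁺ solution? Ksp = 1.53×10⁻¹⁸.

3.70×10⁻⁶ M

A salt starts to precipitate once the ion product Q reaches its Ksp.
BiI₃(s) ⇌ Bi³⁺(aq) + 3 I⁻(aq)
Ksp = [Bi³⁺][I⁻]^3 = [I⁻]^3(3.01×10⁻²)
[I⁻]^3 = 1.53×10⁻¹⁸ / (3.01×10⁻²) = 5.08×10⁻¹⁷
[I⁻] = 3.70×10⁻⁶ mol/L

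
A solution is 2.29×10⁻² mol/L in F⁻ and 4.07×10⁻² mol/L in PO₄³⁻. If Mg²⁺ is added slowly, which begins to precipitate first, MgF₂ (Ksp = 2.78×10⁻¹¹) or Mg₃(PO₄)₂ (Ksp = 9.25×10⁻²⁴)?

MgF₂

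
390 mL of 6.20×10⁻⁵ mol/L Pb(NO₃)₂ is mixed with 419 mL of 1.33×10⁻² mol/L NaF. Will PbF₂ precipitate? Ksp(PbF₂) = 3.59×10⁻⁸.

No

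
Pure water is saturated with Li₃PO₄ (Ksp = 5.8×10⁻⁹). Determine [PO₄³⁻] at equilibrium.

3.8×10⁻³ M

Li₃PO₄(s) ⇌ 3 Li⁺(aq) + PO₄³⁻(aq)
With molar solubility s: [Li⁺] = 3s, [PO₄³⁻] = s.
Ksp = [Li⁺]^3[PO₄³⁻] = (3s)^3 · s = 27s^4 = 5.8×10⁻⁹
s = 3.8×10⁻³ M
[PO₄³⁻] = s = 3.8×10⁻³ M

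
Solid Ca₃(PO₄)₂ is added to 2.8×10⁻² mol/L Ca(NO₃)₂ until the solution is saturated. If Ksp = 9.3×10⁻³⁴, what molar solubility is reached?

Ca₃(PO₄)₂(s) ⇌ 3 Ca²⁺(aq) + 2 PO₄³⁻(aq)
Ca²⁺ is already present at 2.8×10⁻² mol/L. If s mol/L of Ca₃(PO₄)₂ dissolves, [PO₄³⁻] = 2s while [Ca²⁺] ≈ 2.8×10⁻² mol/L.
Ksp = [Ca²⁺]^3[PO₄³⁻]^2 = (2.8×10⁻²)^3(2s)^2
(2s)^2 = 9.3×10⁻³⁴ / (2.8×10⁻²)^3 = 4.2×10⁻²⁹
s = 3.3×10⁻¹⁵ mol/L

3.3×10⁻¹⁵ M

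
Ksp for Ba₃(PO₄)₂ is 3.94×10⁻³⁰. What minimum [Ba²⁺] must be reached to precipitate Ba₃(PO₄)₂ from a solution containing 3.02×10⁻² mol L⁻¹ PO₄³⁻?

A salt starts to precipitate once the ion product Q reaches its Ksp.
Ba₃(PO₄)₂(s) ⇌ 3 Ba²⁺(aq) + 2 PO₄³⁻(aq)
Ksp = [Ba²⁺]^3[PO₄³⁻]^2 = [Ba²⁺]^3(3.02×10⁻²)^2
[Ba²⁺]^3 = 3.94×10⁻³⁰ / (3.02×10⁻²)^2 = 4.32×10⁻²⁷
[Ba²⁺] = 1.63×10⁻⁹ mol L⁻¹

1.63×10⁻⁹ M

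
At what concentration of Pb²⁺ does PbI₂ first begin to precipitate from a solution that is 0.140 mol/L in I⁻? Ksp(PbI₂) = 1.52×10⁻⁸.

The threshold for precipitation is Q = Ksp.
PbI₂(s) ⇌ Pb²⁺(aq) + 2 I⁻(aq)
Ksp = [Pb²⁺][I⁻]^2 = [Pb²⁺](0.140)^2
[Pb²⁺] = 1.52×10⁻⁸ / (0.140)^2 = 7.76×10⁻⁷
[Pb²⁺] = 7.76×10⁻⁷ mol/L

7.76×10⁻⁷ M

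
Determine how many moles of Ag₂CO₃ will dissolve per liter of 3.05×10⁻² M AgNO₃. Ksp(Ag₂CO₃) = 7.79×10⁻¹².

8.37×10⁻⁹ M

Ag₂CO₃(s) ⇌ 2 Ag⁺(aq) + CO₃²⁻(aq)
Ag⁺ is already present at 3.05×10⁻² M. If s mol/L of Ag₂CO₃ dissolves, [CO₃²⁻] = s while [Ag⁺] ≈ 3.05×10⁻² M.
Ksp = [Ag⁺]^2[CO₃²⁻] = (3.05×10⁻²)^2s
s = 7.79×10⁻¹² / (3.05×10⁻²)^2 = 8.37×10⁻⁹
s = 8.37×10⁻⁹ M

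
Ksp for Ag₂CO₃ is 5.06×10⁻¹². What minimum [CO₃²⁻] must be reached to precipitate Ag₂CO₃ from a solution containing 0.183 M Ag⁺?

The threshold for precipitation is Q = Ksp.
Ag₂CO₃(s) ⇌ 2 Ag⁺(aq) + CO₃²⁻(aq)
Ksp = [Ag⁺]^2[CO₃²⁻] = [CO₃²⁻](0.183)^2
[CO₃²⁻] = 5.06×10⁻¹² / (0.183)^2 = 1.51×10⁻¹⁰
[CO₃²⁻] = 1.51×10⁻¹⁰ M

1.51×10⁻¹⁰ M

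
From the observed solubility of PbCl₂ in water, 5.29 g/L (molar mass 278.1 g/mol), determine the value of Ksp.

Convert to molarity: s = 5.29 / 278.1 = 1.9022×10⁻² mol/L
PbCl₂(s) ⇌ Pb²⁺(aq) + 2 Cl⁻(aq)
Call the molar solubility s, so that [Pb²⁺] = s and [Cl⁻] = 2s.
Ksp = [Pb²⁺][Cl⁻]^2 = s · (2s)^2 = 4s^3
Ksp = 4 × (1.9022×10⁻²)^3 = 2.75×10⁻⁵

Ksp = 2.75×10⁻⁵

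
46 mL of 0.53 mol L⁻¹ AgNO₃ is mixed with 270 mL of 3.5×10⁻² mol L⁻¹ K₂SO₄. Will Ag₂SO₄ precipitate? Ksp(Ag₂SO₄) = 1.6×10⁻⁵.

Yes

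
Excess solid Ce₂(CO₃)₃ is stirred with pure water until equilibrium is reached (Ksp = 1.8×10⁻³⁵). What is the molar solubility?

4.4×10⁻⁸ M

Ce₂(CO₃)₃(s) ⇌ 2 Ce³⁺(aq) + 3 CO₃²⁻(aq)
If s mol/L of Ce₂(CO₃)₃ dissolves, [Ce³⁺] = 2s and [CO₃²⁻] = 3s.
Ksp = [Ce³⁺]^2[CO₃²⁻]^3 = (2s)^2 · (3s)^3 = 108s^5
108s^5 = 1.8×10⁻³⁵  ⇒  s^5 = 1.7×10⁻³⁷
s = 4.4×10⁻⁸ mol/L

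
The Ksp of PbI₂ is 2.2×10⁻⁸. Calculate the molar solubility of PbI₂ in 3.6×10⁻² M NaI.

1.7×10⁻⁵ M

PbI₂(s) ⇌ Pb²⁺(aq) + 2 I⁻(aq)
With I⁻ already at 3.6×10⁻² M and s small, take [I⁻] ≈ 3.6×10⁻² M and [Pb²⁺] = s.
Ksp = [Pb²⁺][I⁻]^2 = s(3.6×10⁻²)^2
s = 2.2×10⁻⁸ / (3.6×10⁻²)^2 = 1.7×10⁻⁵
s = 1.7×10⁻⁵ M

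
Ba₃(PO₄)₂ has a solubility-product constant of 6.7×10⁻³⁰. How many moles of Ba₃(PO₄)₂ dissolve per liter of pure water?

5.7×10⁻⁷ M

Ba₃(PO₄)₂(s) ⇌ 3 Ba²⁺(aq) + 2 PO₄³⁻(aq)
For each mole of Ba₃(PO₄)₂ that dissolves per liter, [Ba²⁺] = 3s and [PO₄³⁻] = 2s; let s denote this solubility.
Ksp = [Ba²⁺]^3[PO₄³⁻]^2 = (3s)^3 · (2s)^2 = 108s^5
108s^5 = 6.7×10⁻³⁰  ⇒  s^5 = 6.2×10⁻³²
s = (6.2×10⁻³²)^(1/5) = 5.7×10⁻⁷ M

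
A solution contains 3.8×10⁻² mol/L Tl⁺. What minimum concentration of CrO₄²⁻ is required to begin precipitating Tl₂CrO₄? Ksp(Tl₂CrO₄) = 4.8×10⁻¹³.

3.3×10⁻¹⁰ M

The threshold for precipitation is Q = Ksp.
Tl₂CrO₄(s) ⇌ 2 Tl⁺(aq) + CrO₄²⁻(aq)
Ksp = [Tl⁺]^2[CrO₄²⁻] = [CrO₄²⁻](3.8×10⁻²)^2
[CrO₄²⁻] = 4.8×10⁻¹³ / (3.8×10⁻²)^2 = 3.3×10⁻¹⁰
[CrO₄²⁻] = 3.3×10⁻¹⁰ mol/L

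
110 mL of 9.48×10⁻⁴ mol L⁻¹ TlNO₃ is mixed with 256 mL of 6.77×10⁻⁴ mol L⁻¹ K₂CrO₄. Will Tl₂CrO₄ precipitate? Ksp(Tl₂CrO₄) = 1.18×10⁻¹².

After mixing, V = 110 mL + 256 mL = 366 mL.
[Tl⁺] = (9.48×10⁻⁴)(110)/366 = 2.85×10⁻⁴ mol L⁻¹
[CrO₄²⁻] = (6.77×10⁻⁴)(256)/366 = 4.74×10⁻⁴ mol L⁻¹
Q = [Tl⁺]^2[CrO₄²⁻] = 3.84×10⁻¹¹
Q = 3.84×10⁻¹¹ > Ksp = 1.18×10⁻¹², so the solution is supersaturated and Tl₂CrO₄ precipitates.

Yes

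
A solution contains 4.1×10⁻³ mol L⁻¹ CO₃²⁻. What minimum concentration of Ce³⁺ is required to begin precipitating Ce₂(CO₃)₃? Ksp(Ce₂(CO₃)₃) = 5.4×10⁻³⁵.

The threshold for precipitation is Q = Ksp.
Ce₂(CO₃)₃(s) ⇌ 2 Ce³⁺(aq) + 3 CO₃²⁻(aq)
Ksp = [Ce³⁺]^2[CO₃²⁻]^3 = [Ce³⁺]^2(4.1×10⁻³)^3
[Ce³⁺]^2 = 5.4×10⁻³⁵ / (4.1×10⁻³)^3 = 7.8×10⁻²⁸
[Ce³⁺] = 2.8×10⁻¹⁴ mol L⁻¹

2.8×10⁻¹⁴ M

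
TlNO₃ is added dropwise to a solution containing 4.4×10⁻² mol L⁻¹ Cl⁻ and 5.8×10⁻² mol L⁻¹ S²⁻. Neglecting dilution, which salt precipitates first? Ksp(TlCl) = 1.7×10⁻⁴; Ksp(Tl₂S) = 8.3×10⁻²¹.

Precipitation of each salt begins when its ion product equals Ksp.
For TlCl: [Tl⁺] = (Ksp/[Cl⁻]) = 3.9×10⁻³ mol L⁻¹
For Tl₂S: [Tl⁺] = (Ksp/[S²⁻])^(1/2) = 3.8×10⁻¹⁰ mol L⁻¹
Since Tl₂S needs less Tl⁺ to reach saturation, it precipitates first.

Tl₂S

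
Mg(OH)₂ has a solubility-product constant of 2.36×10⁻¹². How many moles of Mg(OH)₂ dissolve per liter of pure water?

Mg(OH)₂(s) ⇌ Mg²⁺(aq) + 2 OH⁻(aq)
With molar solubility s: [Mg²⁺] = s, [OH⁻] = 2s.
Ksp = [Mg²⁺][OH⁻]^2 = s · (2s)^2 = 4s^3
4s^3 = 2.36×10⁻¹²  ⇒  s^3 = 5.90×10⁻¹³
Taking the 3rd root, s = 8.39×10⁻⁵ M.

8.39×10⁻⁵ M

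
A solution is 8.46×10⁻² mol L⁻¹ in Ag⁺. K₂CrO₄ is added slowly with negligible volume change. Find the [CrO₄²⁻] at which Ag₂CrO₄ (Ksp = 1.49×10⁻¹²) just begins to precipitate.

2.08×10⁻¹⁰ M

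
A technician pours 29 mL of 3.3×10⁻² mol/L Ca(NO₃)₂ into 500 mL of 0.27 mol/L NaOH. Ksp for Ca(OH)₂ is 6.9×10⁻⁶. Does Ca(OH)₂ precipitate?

Yes

After mixing, V = 29 mL + 500 mL = 529 mL.
[Ca²⁺] = (3.3×10⁻²)(29)/529 = 1.8×10⁻³ mol/L
[OH⁻] = (0.27)(500)/529 = 0.26 mol/L
Q = [Ca²⁺][OH⁻]^2 = 1.2×10⁻⁴
Since Q (1.2×10⁻⁴) exceeds Ksp (6.9×10⁻⁶), Ca(OH)₂ will precipitate.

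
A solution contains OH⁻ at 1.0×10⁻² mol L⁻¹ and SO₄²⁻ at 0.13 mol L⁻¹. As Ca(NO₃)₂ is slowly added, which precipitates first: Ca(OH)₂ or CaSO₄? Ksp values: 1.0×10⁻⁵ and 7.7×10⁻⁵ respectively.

CaSO₄

The threshold for precipitation is Q = Ksp.
For Ca(OH)₂: [Ca²⁺] = (Ksp/[OH⁻]^2) = 0.10 mol L⁻¹
For CaSO₄: [Ca²⁺] = (Ksp/[SO₄²⁻]) = 5.9×10⁻⁴ mol L⁻¹
Since CaSO₄ needs less Ca²⁺ to reach saturation, it precipitates first.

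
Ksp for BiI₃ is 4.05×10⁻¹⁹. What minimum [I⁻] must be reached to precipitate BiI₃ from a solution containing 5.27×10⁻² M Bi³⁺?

1.97×10⁻⁶ M

A salt starts to precipitate once the ion product Q reaches its Ksp.
BiI₃(s) ⇌ Bi³⁺(aq) + 3 I⁻(aq)
Ksp = [Bi³⁺][I⁻]^3 = [I⁻]^3(5.27×10⁻²)
[I⁻]^3 = 4.05×10⁻¹⁹ / (5.27×10⁻²) = 7.69×10⁻¹⁸
[I⁻] = 1.97×10⁻⁶ M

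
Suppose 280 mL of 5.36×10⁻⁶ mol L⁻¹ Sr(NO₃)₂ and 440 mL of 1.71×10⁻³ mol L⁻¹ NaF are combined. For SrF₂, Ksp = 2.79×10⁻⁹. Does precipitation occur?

After mixing, V = 280 mL + 440 mL = 720 mL.
[Sr²⁺] = (5.36×10⁻⁶)(280)/720 = 2.08×10⁻⁶ mol L⁻¹
[F⁻] = (1.71×10⁻³)(440)/720 = 1.05×10⁻³ mol L⁻¹
Q = [Sr²⁺][F⁻]^2 = 2.28×10⁻¹²
Since Q (2.28×10⁻¹²) is less than Ksp (2.79×10⁻⁹), no SrF₂ precipitates.

No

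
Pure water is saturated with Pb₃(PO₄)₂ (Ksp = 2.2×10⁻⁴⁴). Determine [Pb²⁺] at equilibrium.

Pb₃(PO₄)₂(s) ⇌ 3 Pb²⁺(aq) + 2 PO₄³⁻(aq)
If s mol/L of Pb₃(PO₄)₂ dissolves, [Pb²⁺] = 3s and [PO₄³⁻] = 2s.
Ksp = [Pb²⁺]^3[PO₄³⁻]^2 = (3s)^3 · (2s)^2 = 108s^5 = 2.2×10⁻⁴⁴
s = 7.3×10⁻¹⁰ M
[Pb²⁺] = 3s = 2.2×10⁻⁹ M

2.2×10⁻⁹ M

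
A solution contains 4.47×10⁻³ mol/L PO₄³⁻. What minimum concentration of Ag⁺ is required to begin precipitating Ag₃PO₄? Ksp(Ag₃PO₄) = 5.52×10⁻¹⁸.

The threshold for precipitation is Q = Ksp.
Ag₃PO₄(s) ⇌ 3 Ag⁺(aq) + PO₄³⁻(aq)
Ksp = [Ag⁺]^3[PO₄³⁻] = [Ag⁺]^3(4.47×10⁻³)
[Ag⁺]^3 = 5.52×10⁻¹⁸ / (4.47×10⁻³) = 1.23×10⁻¹⁵
[Ag⁺] = 1.07×10⁻⁵ mol/L

1.07×10⁻⁵ M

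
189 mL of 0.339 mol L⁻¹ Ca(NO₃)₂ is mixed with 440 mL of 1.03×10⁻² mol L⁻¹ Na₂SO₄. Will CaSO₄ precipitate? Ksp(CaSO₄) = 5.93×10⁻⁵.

Yes

After mixing, V = 189 mL + 440 mL = 629 mL.
[Ca²⁺] = (0.339)(189)/629 = 0.102 mol L⁻¹
[SO₄²⁻] = (1.03×10⁻²)(440)/629 = 7.21×10⁻³ mol L⁻¹
Q = [Ca²⁺][SO₄²⁻] = 7.34×10⁻⁴
Q = 7.34×10⁻⁴ > Ksp = 5.93×10⁻⁵, so the solution is supersaturated and CaSO₄ precipitates.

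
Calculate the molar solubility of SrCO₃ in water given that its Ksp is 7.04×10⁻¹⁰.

2.65×10⁻⁵ M

SrCO₃(s) ⇌ Sr²⁺(aq) + CO₃²⁻(aq)
With molar solubility s: [Sr²⁺] = s, [CO₃²⁻] = s.
Ksp = [Sr²⁺][CO₃²⁻] = s · s = s^2
s^2 = 7.04×10⁻¹⁰
Taking the 2nd root, s = 2.65×10⁻⁵ mol/L.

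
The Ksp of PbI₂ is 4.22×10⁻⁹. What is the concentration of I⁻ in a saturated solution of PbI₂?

2.04×10⁻³ M

PbI₂(s) ⇌ Pb²⁺(aq) + 2 I⁻(aq)
With molar solubility s: [Pb²⁺] = s, [I⁻] = 2s.
Ksp = [Pb²⁺][I⁻]^2 = s · (2s)^2 = 4s^3 = 4.22×10⁻⁹
s = 1.02×10⁻³ M
[I⁻] = 2s = 2.04×10⁻³ M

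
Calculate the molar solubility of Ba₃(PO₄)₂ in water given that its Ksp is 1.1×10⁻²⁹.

6.3×10⁻⁷ M

Ba₃(PO₄)₂(s) ⇌ 3 Ba²⁺(aq) + 2 PO₄³⁻(aq)
For each mole of Ba₃(PO₄)₂ that dissolves per liter, [Ba²⁺] = 3s and [PO₄³⁻] = 2s; let s denote this solubility.
Ksp = [Ba²⁺]^3[PO₄³⁻]^2 = (3s)^3 · (2s)^2 = 108s^5
108s^5 = 1.1×10⁻²⁹  ⇒  s^5 = 1.0×10⁻³¹
Taking the 5th root, s = 6.3×10⁻⁷ M.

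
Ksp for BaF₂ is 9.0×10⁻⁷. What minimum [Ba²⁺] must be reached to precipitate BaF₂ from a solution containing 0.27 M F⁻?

1.2×10⁻⁵ M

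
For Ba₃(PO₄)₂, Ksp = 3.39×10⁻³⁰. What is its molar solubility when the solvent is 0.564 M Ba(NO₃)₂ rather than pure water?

2.17×10⁻¹⁵ M

Ba₃(PO₄)₂(s) ⇌ 3 Ba²⁺(aq) + 2 PO₄³⁻(aq)
Let s be the solubility of Ba₃(PO₄)₂ here. The common ion gives [Ba²⁺] ≈ 0.564 M, and [PO₄³⁻] = 2s.
Ksp = [Ba²⁺]^3[PO₄³⁻]^2 = (0.564)^3(2s)^2
(2s)^2 = 3.39×10⁻³⁰ / (0.564)^3 = 1.89×10⁻²⁹
s = 2.17×10⁻¹⁵ M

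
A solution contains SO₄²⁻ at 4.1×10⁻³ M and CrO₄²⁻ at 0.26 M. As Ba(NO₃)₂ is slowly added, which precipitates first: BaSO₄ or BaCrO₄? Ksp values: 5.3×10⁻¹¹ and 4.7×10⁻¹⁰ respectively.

Precipitation begins when Q = Ksp.
For BaSO₄: [Ba²⁺] = (Ksp/[SO₄²⁻]) = 1.3×10⁻⁸ M
For BaCrO₄: [Ba²⁺] = (Ksp/[CrO₄²⁻]) = 1.8×10⁻⁹ M
BaCrO₄ requires the lower [Ba²⁺], so it precipitates first.

BaCrO₄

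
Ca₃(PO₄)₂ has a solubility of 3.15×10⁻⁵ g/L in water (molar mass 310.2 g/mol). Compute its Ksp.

Molar solubility s = (3.15×10⁻⁵ g/L) / (310.2 g/mol) = 1.0155×10⁻⁷ mol/L
Ca₃(PO₄)₂(s) ⇌ 3 Ca²⁺(aq) + 2 PO₄³⁻(aq)
With molar solubility s: [Ca²⁺] = 3s, [PO₄³⁻] = 2s.
Ksp = [Ca²⁺]^3[PO₄³⁻]^2 = (3s)^3 · (2s)^2 = 108s^5
Ksp = 108 × (1.0155×10⁻⁷)^5 = 1.17×10⁻³³

Ksp = 1.17×10⁻³³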